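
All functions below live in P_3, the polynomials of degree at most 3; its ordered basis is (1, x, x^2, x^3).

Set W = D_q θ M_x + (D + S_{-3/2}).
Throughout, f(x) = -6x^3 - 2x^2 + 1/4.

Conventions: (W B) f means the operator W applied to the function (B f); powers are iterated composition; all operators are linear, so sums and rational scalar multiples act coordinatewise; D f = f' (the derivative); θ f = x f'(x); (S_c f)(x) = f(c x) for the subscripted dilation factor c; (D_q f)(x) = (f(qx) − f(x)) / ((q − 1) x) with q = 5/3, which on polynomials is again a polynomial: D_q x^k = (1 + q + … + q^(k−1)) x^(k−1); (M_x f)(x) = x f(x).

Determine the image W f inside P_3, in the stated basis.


the image equals g(x) = -(7975/36)x^3 - (331/6)x^2 - 4x + 1/2

M_x f = -6x^4 - 2x^3 + (1/4)x
θ M_x f = -24x^4 - 6x^3 + (1/4)x
D_q θ M_x f = -(2176/9)x^3 - (98/3)x^2 + 1/4
D f = -18x^2 - 4x
S_{-3/2} f = (81/4)x^3 - (9/2)x^2 + 1/4
(D + S_{-3/2}) f = (81/4)x^3 - (45/2)x^2 - 4x + 1/4
(D_q θ M_x + (D + S_{-3/2})) f = -(7975/36)x^3 - (331/6)x^2 - 4x + 1/2


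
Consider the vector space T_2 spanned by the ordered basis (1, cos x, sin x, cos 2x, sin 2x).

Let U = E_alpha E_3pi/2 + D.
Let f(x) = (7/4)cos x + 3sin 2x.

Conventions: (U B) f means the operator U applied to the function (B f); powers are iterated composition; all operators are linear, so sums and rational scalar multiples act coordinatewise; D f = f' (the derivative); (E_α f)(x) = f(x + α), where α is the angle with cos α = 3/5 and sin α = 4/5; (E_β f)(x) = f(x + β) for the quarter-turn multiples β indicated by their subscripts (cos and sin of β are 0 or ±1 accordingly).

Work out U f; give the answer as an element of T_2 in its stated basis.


g(x) = (7/5)cos x - (7/10)sin x + (78/25)cos 2x + (21/25)sin 2x

E_3pi/2 f = (7/4)sin x - 3sin 2x
E_alpha E_3pi/2 f = (7/5)cos x + (21/20)sin x - (72/25)cos 2x + (21/25)sin 2x
D f = -(7/4)sin x + 6cos 2x
(E_alpha E_3pi/2 + D) f = (7/5)cos x - (7/10)sin x + (78/25)cos 2x + (21/25)sin 2x


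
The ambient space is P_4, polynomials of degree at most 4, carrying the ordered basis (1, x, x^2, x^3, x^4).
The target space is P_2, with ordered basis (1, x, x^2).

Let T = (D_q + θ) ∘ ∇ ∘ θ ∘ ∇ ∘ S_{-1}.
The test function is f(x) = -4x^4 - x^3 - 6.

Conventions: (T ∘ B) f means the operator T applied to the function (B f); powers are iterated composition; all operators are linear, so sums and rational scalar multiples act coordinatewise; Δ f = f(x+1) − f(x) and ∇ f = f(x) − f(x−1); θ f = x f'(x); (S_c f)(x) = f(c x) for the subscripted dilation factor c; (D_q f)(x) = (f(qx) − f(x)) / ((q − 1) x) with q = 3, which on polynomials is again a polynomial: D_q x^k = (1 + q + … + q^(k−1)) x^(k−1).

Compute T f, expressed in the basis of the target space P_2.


g(x) = -288x^2 - 324x + 252

S_{-1} f = -4x^4 + x^3 - 6
∇ S_{-1} f = -16x^3 + 27x^2 - 19x + 5
θ ∇ S_{-1} f = -48x^3 + 54x^2 - 19x
∇ (θ ∘ ∇ ∘ S_{-1}) f = -144x^2 + 252x - 121
D_q ∇ (θ ∘ ∇ ∘ S_{-1}) f = -576x + 252
θ ∇ (θ ∘ ∇ ∘ S_{-1}) f = -288x^2 + 252x
(D_q + θ) ∇ (θ ∘ ∇ ∘ S_{-1}) f = -288x^2 - 324x + 252


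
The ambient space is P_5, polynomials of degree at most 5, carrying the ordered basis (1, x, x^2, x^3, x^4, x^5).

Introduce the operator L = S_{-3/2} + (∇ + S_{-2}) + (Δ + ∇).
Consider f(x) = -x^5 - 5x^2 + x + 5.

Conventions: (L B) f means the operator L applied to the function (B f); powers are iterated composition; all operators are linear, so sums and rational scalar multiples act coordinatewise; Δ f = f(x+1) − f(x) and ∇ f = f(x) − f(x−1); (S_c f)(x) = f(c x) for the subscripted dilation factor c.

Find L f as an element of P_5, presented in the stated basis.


S_{-3/2} f = (243/32)x^5 - (45/4)x^2 - (3/2)x + 5
∇ f = -5x^4 + 10x^3 - 10x^2 - 5x + 5
S_{-2} f = 32x^5 - 20x^2 - 2x + 5
(∇ + S_{-2}) f = 32x^5 - 5x^4 + 10x^3 - 30x^2 - 7x + 10
Δ f = -5x^4 - 10x^3 - 10x^2 - 15x - 5
∇ f = -5x^4 + 10x^3 - 10x^2 - 5x + 5
(Δ + ∇) f = -10x^4 - 20x^2 - 20x
(S_{-3/2} + (∇ + S_{-2}) + (Δ + ∇)) f = (1267/32)x^5 - 15x^4 + 10x^3 - (245/4)x^2 - (57/2)x + 15

g(x) = (1267/32)x^5 - 15x^4 + 10x^3 - (245/4)x^2 - (57/2)x + 15


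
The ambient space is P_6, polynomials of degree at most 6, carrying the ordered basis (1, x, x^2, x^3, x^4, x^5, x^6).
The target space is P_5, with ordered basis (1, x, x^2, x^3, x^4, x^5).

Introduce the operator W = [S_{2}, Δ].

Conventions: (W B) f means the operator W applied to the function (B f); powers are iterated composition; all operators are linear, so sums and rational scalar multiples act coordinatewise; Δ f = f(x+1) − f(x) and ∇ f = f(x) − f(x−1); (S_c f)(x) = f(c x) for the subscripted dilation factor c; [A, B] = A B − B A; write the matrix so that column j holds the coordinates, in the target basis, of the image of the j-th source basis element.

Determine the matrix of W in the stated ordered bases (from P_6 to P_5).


the matrix is [[0, -1, -3, -7, -15, -31, -63]; [0, 0, -4, -18, -56, -150, -372]; [0, 0, 0, -12, -72, -280, -900]; [0, 0, 0, 0, -32, -240, -1120]; [0, 0, 0, 0, 0, -80, -720]; [0, 0, 0, 0, 0, 0, -192]] (rows listed top to bottom)

image of 1: 0
image of x: -1
image of x^2: -4x - 3
image of x^3: -12x^2 - 18x - 7
image of x^4: -32x^3 - 72x^2 - 56x - 15
image of x^5: -80x^4 - 240x^3 - 280x^2 - 150x - 31
image of x^6: -192x^5 - 720x^4 - 1120x^3 - 900x^2 - 372x - 63
each image's coordinates form column j of the matrix


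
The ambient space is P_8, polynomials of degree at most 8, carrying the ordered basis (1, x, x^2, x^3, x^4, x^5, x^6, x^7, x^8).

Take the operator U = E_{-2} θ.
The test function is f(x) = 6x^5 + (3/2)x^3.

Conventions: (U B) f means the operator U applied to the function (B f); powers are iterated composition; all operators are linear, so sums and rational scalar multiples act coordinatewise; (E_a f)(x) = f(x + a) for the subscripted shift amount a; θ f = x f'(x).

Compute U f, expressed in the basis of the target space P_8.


g(x) = 30x^5 - 300x^4 + (2409/2)x^3 - 2427x^2 + 2454x - 996

θ f = 30x^5 + (9/2)x^3
E_{-2} θ f = 30x^5 - 300x^4 + (2409/2)x^3 - 2427x^2 + 2454x - 996


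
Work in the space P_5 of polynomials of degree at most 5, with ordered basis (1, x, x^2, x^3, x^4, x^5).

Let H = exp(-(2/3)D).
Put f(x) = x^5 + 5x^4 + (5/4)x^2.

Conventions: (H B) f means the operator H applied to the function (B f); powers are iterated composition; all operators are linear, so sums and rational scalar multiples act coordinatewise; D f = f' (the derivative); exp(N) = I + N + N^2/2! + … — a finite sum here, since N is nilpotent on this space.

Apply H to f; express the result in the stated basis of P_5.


g(x) = x^5 + (5/3)x^4 - (80/9)x^3 + (1255/108)x^2 - (535/81)x + 343/243

order-1 term: -(10/3)x^4 - (40/3)x^3 - (5/3)x
order-2 term: (40/9)x^3 + (40/3)x^2 + 5/9
order-3 term: -(80/27)x^2 - (160/27)x
order-4 term: (80/81)x + 80/81
order-5 term: -32/243
the series for exp(-(2/3)D) f terminates at order 5
exp(-(2/3)D) f = x^5 + (5/3)x^4 - (80/9)x^3 + (1255/108)x^2 - (535/81)x + 343/243


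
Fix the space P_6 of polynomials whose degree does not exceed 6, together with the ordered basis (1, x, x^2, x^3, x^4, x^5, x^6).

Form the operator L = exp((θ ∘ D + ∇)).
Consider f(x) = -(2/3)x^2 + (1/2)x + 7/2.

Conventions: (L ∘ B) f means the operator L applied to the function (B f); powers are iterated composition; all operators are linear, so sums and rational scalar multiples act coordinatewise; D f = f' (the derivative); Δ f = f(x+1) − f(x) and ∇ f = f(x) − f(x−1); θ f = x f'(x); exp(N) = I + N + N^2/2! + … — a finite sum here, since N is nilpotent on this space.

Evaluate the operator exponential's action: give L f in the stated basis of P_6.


the result is g(x) = -(2/3)x^2 - (13/6)x + 10/3

order-1 term: -(8/3)x + 7/6
order-2 term: -4/3
the series for exp((θ ∘ D + ∇)) f terminates at order 2
exp((θ ∘ D + ∇)) f = -(2/3)x^2 - (13/6)x + 10/3


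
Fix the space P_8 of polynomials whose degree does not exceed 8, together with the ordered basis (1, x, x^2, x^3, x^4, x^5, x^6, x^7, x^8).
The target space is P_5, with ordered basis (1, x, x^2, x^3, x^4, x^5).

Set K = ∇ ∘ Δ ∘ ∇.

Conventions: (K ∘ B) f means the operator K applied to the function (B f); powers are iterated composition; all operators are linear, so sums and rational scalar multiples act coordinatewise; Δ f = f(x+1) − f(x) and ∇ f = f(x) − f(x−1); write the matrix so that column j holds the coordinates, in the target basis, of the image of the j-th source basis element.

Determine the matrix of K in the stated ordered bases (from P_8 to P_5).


image of 1: 0
image of x: 0
image of x^2: 0
image of x^3: 6
image of x^4: 24x - 12
image of x^5: 60x^2 - 60x + 30
image of x^6: 120x^3 - 180x^2 + 180x - 60
image of x^7: 210x^4 - 420x^3 + 630x^2 - 420x + 126
image of x^8: 336x^5 - 840x^4 + 1680x^3 - 1680x^2 + 1008x - 252
each image's coordinates form column j of the matrix

the matrix is [[0, 0, 0, 6, -12, 30, -60, 126, -252]; [0, 0, 0, 0, 24, -60, 180, -420, 1008]; [0, 0, 0, 0, 0, 60, -180, 630, -1680]; [0, 0, 0, 0, 0, 0, 120, -420, 1680]; [0, 0, 0, 0, 0, 0, 0, 210, -840]; [0, 0, 0, 0, 0, 0, 0, 0, 336]] (rows listed top to bottom)


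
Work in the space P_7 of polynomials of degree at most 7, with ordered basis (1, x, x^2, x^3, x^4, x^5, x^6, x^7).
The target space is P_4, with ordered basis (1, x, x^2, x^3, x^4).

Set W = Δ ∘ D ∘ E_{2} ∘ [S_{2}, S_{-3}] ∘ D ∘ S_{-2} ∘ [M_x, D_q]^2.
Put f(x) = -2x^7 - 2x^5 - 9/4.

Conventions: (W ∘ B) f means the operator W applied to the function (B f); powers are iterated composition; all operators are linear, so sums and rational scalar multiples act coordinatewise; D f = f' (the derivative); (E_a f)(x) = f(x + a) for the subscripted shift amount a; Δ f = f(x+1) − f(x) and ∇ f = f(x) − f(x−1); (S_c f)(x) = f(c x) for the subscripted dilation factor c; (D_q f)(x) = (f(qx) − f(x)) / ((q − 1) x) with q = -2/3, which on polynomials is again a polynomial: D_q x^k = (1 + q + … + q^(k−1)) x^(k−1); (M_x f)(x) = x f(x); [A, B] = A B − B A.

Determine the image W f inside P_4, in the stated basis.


the result is g(x) = 0

D_q f = -(926/729)x^6 - (110/81)x^4
M_x D_q f = -(926/729)x^7 - (110/81)x^5
M_x f = -2x^8 - 2x^6 - (9/4)x
D_q M_x f = -(2522/2187)x^7 - (266/243)x^5 - 9/4
[M_x, D_q] f = -(256/2187)x^7 - (64/243)x^5 + 9/4
D_q [M_x, D_q] f = -(118528/1594323)x^6 - (3520/19683)x^4
M_x D_q [M_x, D_q] f = -(118528/1594323)x^7 - (3520/19683)x^5
M_x [M_x, D_q] f = -(256/2187)x^8 - (64/243)x^6 + (9/4)x
D_q M_x [M_x, D_q] f = -(322816/4782969)x^7 - (8512/59049)x^5 + 9/4
[M_x, D_q] [M_x, D_q] f = -(32768/4782969)x^7 - (2048/59049)x^5 - 9/4
S_{-2} [M_x, D_q]^2 f = (4194304/4782969)x^7 + (65536/59049)x^5 - 9/4
D S_{-2} [M_x, D_q]^2 f = (29360128/4782969)x^6 + (327680/59049)x^4
S_{-3} D S_{-2} [M_x, D_q]^2 f = (29360128/6561)x^6 + (327680/729)x^4
S_{2} S_{-3} D S_{-2} [M_x, D_q]^2 f = (1879048192/6561)x^6 + (5242880/729)x^4
S_{2} D S_{-2} [M_x, D_q]^2 f = (1879048192/4782969)x^6 + (5242880/59049)x^4
S_{-3} S_{2} D S_{-2} [M_x, D_q]^2 f = (1879048192/6561)x^6 + (5242880/729)x^4
[S_{2}, S_{-3}] D S_{-2} [M_x, D_q]^2 f = 0
E_{2} ([S_{2}, S_{-3}] ∘ D ∘ S_{-2}) [M_x, D_q]^2 f = 0
D E_{2} ([S_{2}, S_{-3}] ∘ D ∘ S_{-2}) [M_x, D_q]^2 f = 0
Δ D E_{2} ([S_{2}, S_{-3}] ∘ D ∘ S_{-2}) [M_x, D_q]^2 f = 0


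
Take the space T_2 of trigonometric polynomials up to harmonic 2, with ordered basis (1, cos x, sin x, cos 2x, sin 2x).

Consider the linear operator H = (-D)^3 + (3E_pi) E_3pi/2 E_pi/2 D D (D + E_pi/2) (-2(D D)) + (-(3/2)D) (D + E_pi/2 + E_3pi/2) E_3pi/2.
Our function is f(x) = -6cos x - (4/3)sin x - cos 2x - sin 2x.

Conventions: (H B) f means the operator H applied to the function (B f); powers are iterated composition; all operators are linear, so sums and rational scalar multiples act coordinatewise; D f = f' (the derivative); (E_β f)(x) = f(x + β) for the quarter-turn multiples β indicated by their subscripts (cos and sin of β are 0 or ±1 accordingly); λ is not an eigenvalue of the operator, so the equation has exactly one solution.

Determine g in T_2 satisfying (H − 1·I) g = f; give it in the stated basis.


write g with unknown coordinates in the stated basis and equate coefficients in (H − 1·I) g = f
solving from the highest basis element down gives g = (256/1599)cos x - (812/1599)sin x - (279/44021)cos 2x + (101/44021)sin 2x
check: H g = -(9338/1599)cos x - (2944/1599)sin x - (44300/44021)cos 2x - (43920/44021)sin 2x
so H g − 1·g = -6cos x - (4/3)sin x - cos 2x - sin 2x = f ✓

g(x) = (256/1599)cos x - (812/1599)sin x - (279/44021)cos 2x + (101/44021)sin 2x


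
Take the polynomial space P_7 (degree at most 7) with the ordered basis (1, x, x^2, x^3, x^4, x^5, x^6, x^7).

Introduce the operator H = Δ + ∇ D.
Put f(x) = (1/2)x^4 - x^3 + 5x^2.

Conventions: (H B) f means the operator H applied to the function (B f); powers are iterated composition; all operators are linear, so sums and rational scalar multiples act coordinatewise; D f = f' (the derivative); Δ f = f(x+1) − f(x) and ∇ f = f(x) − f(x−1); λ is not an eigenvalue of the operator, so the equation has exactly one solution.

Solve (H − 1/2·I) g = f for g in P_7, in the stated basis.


write g with unknown coordinates in the stated basis and equate coefficients in (H − 1/2·I) g = f
solving from the highest basis element down gives g = -x^4 - 6x^3 - 82x^2 - 420x - 1318
check: H g = -4x^3 - 36x^2 - 210x - 659
so H g − 1/2·g = (1/2)x^4 - x^3 + 5x^2 = f ✓

the result is g(x) = -x^4 - 6x^3 - 82x^2 - 420x - 1318


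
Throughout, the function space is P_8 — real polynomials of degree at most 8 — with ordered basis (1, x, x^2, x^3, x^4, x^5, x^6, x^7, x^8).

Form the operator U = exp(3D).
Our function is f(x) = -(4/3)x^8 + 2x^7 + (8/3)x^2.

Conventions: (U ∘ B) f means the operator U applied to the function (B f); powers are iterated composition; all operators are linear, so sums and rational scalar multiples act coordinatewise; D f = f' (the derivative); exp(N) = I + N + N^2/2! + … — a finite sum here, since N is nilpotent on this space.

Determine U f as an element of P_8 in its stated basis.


order-1 term: -32x^7 + 42x^6 + 16x
order-2 term: -336x^6 + 378x^5 + 24
order-3 term: -2016x^5 + 1890x^4
order-4 term: -7560x^4 + 5670x^3
order-5 term: -18144x^3 + 10206x^2
order-6 term: -27216x^2 + 10206x
order-7 term: -23328x + 4374
order-8 term: -8748
the series for exp(3D) f terminates at order 8
exp(3D) f = -(4/3)x^8 - 30x^7 - 294x^6 - 1638x^5 - 5670x^4 - 12474x^3 - (51022/3)x^2 - 13106x - 4350

the image equals g(x) = -(4/3)x^8 - 30x^7 - 294x^6 - 1638x^5 - 5670x^4 - 12474x^3 - (51022/3)x^2 - 13106x - 4350


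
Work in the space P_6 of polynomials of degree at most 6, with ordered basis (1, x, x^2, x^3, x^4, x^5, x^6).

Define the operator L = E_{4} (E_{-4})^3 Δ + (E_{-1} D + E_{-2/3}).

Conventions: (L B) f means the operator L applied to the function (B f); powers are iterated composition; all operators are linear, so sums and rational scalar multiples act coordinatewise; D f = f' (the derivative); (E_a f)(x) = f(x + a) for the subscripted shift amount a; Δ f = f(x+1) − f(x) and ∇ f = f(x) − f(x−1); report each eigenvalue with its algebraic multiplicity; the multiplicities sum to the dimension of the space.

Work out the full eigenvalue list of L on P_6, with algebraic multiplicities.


image of 1: 1
image of x: x + 4/3
image of x^2: x^2 + (8/3)x - 149/9
image of x^3: x^3 + 4x^2 - (149/3)x + 4636/27
image of x^4: x^4 + (16/3)x^3 - (298/3)x^2 + (18544/27)x - 137603/81
image of x^5: x^5 + (20/3)x^4 - (1490/9)x^3 + (46360/27)x^2 - (688015/81)x + 3879706/243
image of x^6: x^6 + 8x^5 - (745/3)x^4 + (92720/27)x^3 - (688015/27)x^2 + (7759412/81)x - 105341165/729
the matrix is upper triangular; its diagonal is (1, 1, 1, 1, 1, 1, 1)
for a triangular matrix the eigenvalues are the diagonal entries, with algebraic multiplicity their repetition count

λ = 1 (multiplicity 7)


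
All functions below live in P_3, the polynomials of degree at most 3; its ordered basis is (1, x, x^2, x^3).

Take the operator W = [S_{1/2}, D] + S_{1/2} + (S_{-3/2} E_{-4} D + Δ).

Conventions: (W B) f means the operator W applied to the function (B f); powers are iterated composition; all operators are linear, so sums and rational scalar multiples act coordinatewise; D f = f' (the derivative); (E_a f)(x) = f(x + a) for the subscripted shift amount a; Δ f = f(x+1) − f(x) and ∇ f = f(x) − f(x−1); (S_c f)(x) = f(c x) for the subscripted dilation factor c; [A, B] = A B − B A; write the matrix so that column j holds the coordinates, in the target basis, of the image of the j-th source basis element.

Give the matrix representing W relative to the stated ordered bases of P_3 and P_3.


image of 1: 1
image of x: (1/2)x + 5/2
image of x^2: (1/4)x^2 - (1/2)x - 7
image of x^3: (1/8)x^3 + (81/8)x^2 + 39x + 49
each image's coordinates form column j of the matrix

the matrix is [[1, 5/2, -7, 49]; [0, 1/2, -1/2, 39]; [0, 0, 1/4, 81/8]; [0, 0, 0, 1/8]] (rows listed top to bottom)


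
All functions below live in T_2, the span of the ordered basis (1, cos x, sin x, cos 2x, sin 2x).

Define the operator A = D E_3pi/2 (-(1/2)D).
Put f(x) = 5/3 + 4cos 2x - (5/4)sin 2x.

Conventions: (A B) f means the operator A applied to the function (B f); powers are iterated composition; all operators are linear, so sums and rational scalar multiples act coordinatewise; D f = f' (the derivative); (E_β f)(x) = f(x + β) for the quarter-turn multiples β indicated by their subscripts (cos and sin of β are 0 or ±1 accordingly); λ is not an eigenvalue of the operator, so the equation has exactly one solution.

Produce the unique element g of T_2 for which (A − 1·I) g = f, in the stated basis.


the result is g(x) = -5/3 - (4/3)cos 2x + (5/12)sin 2x

write g with unknown coordinates in the stated basis and equate coefficients in (A − 1·I) g = f
solving from the highest basis element down gives g = -5/3 - (4/3)cos 2x + (5/12)sin 2x
check: A g = (8/3)cos 2x - (5/6)sin 2x
so A g − 1·g = 5/3 + 4cos 2x - (5/4)sin 2x = f ✓


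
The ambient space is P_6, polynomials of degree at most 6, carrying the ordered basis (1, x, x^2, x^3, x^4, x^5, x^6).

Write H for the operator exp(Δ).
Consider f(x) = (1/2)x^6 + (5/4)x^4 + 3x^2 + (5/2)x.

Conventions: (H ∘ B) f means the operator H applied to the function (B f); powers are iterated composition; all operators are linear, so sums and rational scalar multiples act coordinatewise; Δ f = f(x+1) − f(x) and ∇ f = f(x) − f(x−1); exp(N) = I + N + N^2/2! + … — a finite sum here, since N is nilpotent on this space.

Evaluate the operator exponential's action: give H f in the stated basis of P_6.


order-1 term: 3x^5 + (15/2)x^4 + 15x^3 + 15x^2 + 14x + 29/4
order-2 term: (15/2)x^4 + 30x^3 + 60x^2 + 60x + 109/4
order-3 term: 10x^3 + 45x^2 + 80x + 105/2
order-4 term: (15/2)x^2 + 30x + 135/4
order-5 term: 3x + 15/2
order-6 term: 1/2
the series for exp(Δ) f terminates at order 6
exp(Δ) f = (1/2)x^6 + 3x^5 + (65/4)x^4 + 55x^3 + (261/2)x^2 + (379/2)x + 515/4

the image equals g(x) = (1/2)x^6 + 3x^5 + (65/4)x^4 + 55x^3 + (261/2)x^2 + (379/2)x + 515/4


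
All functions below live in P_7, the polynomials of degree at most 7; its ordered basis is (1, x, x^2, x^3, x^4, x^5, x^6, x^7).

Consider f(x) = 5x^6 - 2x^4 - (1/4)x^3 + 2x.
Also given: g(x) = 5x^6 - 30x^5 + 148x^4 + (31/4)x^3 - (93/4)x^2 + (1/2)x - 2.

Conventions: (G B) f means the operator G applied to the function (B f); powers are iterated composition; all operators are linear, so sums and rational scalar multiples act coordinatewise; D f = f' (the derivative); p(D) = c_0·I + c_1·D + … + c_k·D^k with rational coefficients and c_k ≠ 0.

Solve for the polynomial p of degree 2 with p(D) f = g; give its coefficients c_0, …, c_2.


p(D) = I − D + D^2, i.e. c_0 = 1, c_1 = -1, c_2 = 1

D^0 f = 5x^6 - 2x^4 - (1/4)x^3 + 2x
D^1 f = 30x^5 - 8x^3 - (3/4)x^2 + 2
D^2 f = 150x^4 - 24x^2 - (3/2)x
matching coefficients of g against c_0 f + c_1 Df + … from the top degree down determines the c_i
solution: c_0 = 1, c_1 = -1, c_2 = 1


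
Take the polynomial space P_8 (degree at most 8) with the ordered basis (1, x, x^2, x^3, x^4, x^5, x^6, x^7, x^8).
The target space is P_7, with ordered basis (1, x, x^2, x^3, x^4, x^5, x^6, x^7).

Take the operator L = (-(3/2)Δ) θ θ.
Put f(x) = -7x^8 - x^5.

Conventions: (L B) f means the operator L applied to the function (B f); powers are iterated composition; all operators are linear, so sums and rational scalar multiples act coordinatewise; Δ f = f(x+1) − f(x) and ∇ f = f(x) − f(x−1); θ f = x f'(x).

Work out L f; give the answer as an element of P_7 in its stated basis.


g(x) = 5376x^7 + 18816x^6 + 37632x^5 + (94455/2)x^4 + 38007x^3 + 19191x^2 + (11127/2)x + 1419/2

θ f = -56x^8 - 5x^5
θ θ f = -448x^8 - 25x^5
Δ (θ θ) f = -3584x^7 - 12544x^6 - 25088x^5 - 31485x^4 - 25338x^3 - 12794x^2 - 3709x - 473
(-(3/2)Δ) (θ θ) f = 5376x^7 + 18816x^6 + 37632x^5 + (94455/2)x^4 + 38007x^3 + 19191x^2 + (11127/2)x + 1419/2


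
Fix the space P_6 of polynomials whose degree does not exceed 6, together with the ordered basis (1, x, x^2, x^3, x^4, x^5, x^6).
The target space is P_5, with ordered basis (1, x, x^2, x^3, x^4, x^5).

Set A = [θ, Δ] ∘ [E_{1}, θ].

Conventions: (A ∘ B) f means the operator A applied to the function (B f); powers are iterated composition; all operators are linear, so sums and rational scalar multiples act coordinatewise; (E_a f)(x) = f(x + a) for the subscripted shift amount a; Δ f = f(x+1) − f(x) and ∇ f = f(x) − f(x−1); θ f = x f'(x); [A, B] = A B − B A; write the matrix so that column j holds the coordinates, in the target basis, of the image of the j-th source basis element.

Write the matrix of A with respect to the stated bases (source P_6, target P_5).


image of 1: 0
image of x: 0
image of x^2: -2
image of x^3: -6x - 12
image of x^4: -12x^2 - 48x - 48
image of x^5: -20x^3 - 120x^2 - 240x - 160
image of x^6: -30x^4 - 240x^3 - 720x^2 - 960x - 480
each image's coordinates form column j of the matrix

the matrix is [[0, 0, -2, -12, -48, -160, -480]; [0, 0, 0, -6, -48, -240, -960]; [0, 0, 0, 0, -12, -120, -720]; [0, 0, 0, 0, 0, -20, -240]; [0, 0, 0, 0, 0, 0, -30]; [0, 0, 0, 0, 0, 0, 0]] (rows listed top to bottom)


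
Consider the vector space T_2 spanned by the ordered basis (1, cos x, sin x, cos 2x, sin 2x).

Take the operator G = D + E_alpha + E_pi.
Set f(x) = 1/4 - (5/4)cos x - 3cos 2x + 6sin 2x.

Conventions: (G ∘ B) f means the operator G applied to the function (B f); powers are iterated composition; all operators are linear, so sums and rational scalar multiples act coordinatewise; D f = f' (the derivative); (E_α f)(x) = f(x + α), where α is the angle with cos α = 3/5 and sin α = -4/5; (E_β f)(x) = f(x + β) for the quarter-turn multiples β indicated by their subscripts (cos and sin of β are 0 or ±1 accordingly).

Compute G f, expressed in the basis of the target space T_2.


D f = (5/4)sin x + 12cos 2x + 6sin 2x
E_alpha f = 1/4 - (3/4)cos x - sin x - (123/25)cos 2x - (114/25)sin 2x
E_pi f = 1/4 + (5/4)cos x - 3cos 2x + 6sin 2x
(D + E_alpha + E_pi) f = 1/2 + (1/2)cos x + (1/4)sin x + (102/25)cos 2x + (186/25)sin 2x

g(x) = 1/2 + (1/2)cos x + (1/4)sin x + (102/25)cos 2x + (186/25)sin 2x


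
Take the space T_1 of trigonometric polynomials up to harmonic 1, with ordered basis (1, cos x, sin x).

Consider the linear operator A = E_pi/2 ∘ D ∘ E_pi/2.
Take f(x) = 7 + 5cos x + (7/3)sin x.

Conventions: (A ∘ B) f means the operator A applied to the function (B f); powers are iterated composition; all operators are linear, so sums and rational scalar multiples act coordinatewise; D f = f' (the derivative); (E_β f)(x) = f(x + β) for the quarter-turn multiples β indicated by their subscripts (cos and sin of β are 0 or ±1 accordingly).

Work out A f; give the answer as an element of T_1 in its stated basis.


E_pi/2 f = 7 + (7/3)cos x - 5sin x
D E_pi/2 f = -5cos x - (7/3)sin x
E_pi/2 D E_pi/2 f = -(7/3)cos x + 5sin x

the image equals g(x) = -(7/3)cos x + 5sin x


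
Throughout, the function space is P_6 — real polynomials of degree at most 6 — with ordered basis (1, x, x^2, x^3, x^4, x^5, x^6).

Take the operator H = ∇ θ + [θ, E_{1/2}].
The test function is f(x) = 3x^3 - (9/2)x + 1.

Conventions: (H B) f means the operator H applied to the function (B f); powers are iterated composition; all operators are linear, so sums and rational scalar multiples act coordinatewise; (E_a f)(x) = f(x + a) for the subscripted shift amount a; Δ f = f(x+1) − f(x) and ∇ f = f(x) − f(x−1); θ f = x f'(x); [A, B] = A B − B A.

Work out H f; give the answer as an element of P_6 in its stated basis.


θ f = 9x^3 - (9/2)x
∇ θ f = 27x^2 - 27x + 9/2
E_{1/2} f = 3x^3 + (9/2)x^2 - (9/4)x - 7/8
θ E_{1/2} f = 9x^3 + 9x^2 - (9/4)x
θ f = 9x^3 - (9/2)x
E_{1/2} θ f = 9x^3 + (27/2)x^2 + (9/4)x - 9/8
[θ, E_{1/2}] f = -(9/2)x^2 - (9/2)x + 9/8
(∇ θ + [θ, E_{1/2}]) f = (45/2)x^2 - (63/2)x + 45/8

g(x) = (45/2)x^2 - (63/2)x + 45/8


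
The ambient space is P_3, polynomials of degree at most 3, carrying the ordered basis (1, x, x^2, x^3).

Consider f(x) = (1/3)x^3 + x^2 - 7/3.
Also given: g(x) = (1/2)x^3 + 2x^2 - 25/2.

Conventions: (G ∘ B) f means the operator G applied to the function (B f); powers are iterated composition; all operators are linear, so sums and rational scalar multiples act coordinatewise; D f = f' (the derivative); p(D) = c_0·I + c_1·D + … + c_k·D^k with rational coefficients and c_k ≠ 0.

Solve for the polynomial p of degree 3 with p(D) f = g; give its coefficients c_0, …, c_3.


p(D) = (3/2)·I + (1/2)·D − (1/2)·D^2 − 4·D^3, i.e. c_0 = 3/2, c_1 = 1/2, c_2 = -1/2, c_3 = -4

D^0 f = (1/3)x^3 + x^2 - 7/3
D^1 f = x^2 + 2x
D^2 f = 2x + 2
D^3 f = 2
matching coefficients of g against c_0 f + c_1 Df + … from the top degree down determines the c_i
solution: c_0 = 3/2, c_1 = 1/2, c_2 = -1/2, c_3 = -4


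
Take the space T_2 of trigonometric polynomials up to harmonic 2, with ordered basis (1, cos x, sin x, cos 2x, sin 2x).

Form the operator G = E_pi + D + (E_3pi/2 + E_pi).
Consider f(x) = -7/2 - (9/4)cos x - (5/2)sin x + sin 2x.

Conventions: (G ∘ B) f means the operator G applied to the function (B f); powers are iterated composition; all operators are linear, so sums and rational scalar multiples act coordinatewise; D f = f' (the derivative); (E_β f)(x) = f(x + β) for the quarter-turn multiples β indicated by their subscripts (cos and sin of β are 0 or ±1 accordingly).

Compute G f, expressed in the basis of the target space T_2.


g(x) = -21/2 + (9/2)cos x + 5sin x + 2cos 2x + sin 2x

E_pi f = -7/2 + (9/4)cos x + (5/2)sin x + sin 2x
D f = -(5/2)cos x + (9/4)sin x + 2cos 2x
E_3pi/2 f = -7/2 + (5/2)cos x - (9/4)sin x - sin 2x
E_pi f = -7/2 + (9/4)cos x + (5/2)sin x + sin 2x
(E_3pi/2 + E_pi) f = -7 + (19/4)cos x + (1/4)sin x
(E_pi + D + (E_3pi/2 + E_pi)) f = -21/2 + (9/2)cos x + 5sin x + 2cos 2x + sin 2x


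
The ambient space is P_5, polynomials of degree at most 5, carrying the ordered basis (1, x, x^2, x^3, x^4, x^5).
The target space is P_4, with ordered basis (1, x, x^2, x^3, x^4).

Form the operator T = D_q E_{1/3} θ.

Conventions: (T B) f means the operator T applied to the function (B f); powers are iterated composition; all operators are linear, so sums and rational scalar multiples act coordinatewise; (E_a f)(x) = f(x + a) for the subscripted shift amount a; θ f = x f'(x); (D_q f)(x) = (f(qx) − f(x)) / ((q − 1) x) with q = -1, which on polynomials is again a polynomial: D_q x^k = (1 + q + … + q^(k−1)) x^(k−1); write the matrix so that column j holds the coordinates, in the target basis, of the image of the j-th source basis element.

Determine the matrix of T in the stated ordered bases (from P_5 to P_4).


image of 1: 0
image of x: 1
image of x^2: 4/3
image of x^3: 3x^2 + 1
image of x^4: (16/3)x^2 + 16/27
image of x^5: 5x^4 + (50/9)x^2 + 25/81
each image's coordinates form column j of the matrix

the matrix is [[0, 1, 4/3, 1, 16/27, 25/81]; [0, 0, 0, 0, 0, 0]; [0, 0, 0, 3, 16/3, 50/9]; [0, 0, 0, 0, 0, 0]; [0, 0, 0, 0, 0, 5]] (rows listed top to bottom)


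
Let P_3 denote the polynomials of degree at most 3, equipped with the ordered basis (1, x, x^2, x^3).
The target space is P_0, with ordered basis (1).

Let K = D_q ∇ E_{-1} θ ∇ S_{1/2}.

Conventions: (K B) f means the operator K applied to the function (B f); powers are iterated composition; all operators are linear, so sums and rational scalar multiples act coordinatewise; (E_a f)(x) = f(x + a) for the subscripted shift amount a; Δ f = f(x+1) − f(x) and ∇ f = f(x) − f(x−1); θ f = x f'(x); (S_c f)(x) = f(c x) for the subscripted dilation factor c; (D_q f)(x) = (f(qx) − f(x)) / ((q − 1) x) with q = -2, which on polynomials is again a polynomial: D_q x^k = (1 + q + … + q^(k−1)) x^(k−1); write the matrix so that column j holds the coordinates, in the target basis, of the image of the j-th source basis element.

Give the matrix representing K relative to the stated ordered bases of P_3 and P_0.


image of 1: 0
image of x: 0
image of x^2: 0
image of x^3: 3/2
each image's coordinates form column j of the matrix

the matrix is [[0, 0, 0, 3/2]] (rows listed top to bottom)


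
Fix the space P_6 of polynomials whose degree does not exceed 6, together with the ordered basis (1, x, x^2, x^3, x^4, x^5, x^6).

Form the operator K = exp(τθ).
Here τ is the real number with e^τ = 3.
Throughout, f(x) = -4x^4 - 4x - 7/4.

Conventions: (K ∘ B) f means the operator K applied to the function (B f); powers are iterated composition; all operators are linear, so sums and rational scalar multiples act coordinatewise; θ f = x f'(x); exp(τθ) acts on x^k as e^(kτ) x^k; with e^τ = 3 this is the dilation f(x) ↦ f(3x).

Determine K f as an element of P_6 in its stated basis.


exp(τθ) x^k = e^(kτ) x^k; with e^τ = 3 this sends x^k to 3^k x^k
x ↦ 3 x
x^4 ↦ 81 x^4
applying this coordinatewise to f: exp(τθ) f = -324x^4 - 12x - 7/4

the result is g(x) = -324x^4 - 12x - 7/4


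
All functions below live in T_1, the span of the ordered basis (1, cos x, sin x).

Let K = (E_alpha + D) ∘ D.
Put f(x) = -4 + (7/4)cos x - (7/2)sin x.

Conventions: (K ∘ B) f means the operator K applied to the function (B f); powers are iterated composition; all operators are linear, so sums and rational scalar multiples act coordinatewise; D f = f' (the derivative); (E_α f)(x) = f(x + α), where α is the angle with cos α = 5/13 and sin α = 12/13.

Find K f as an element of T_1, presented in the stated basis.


the result is g(x) = -(245/52)cos x + (315/52)sin x

D f = -(7/2)cos x - (7/4)sin x
E_alpha D f = -(77/26)cos x + (133/52)sin x
D D f = -(7/4)cos x + (7/2)sin x
(E_alpha + D) D f = -(245/52)cos x + (315/52)sin x


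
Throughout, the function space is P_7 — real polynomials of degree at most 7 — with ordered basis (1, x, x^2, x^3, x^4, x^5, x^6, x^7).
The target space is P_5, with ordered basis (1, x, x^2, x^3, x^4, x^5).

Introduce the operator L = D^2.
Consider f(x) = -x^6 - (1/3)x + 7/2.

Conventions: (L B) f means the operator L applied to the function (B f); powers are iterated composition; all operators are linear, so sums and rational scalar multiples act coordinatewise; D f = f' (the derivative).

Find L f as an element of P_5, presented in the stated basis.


D f = -6x^5 - 1/3
D D f = -30x^4

the image equals g(x) = -30x^4


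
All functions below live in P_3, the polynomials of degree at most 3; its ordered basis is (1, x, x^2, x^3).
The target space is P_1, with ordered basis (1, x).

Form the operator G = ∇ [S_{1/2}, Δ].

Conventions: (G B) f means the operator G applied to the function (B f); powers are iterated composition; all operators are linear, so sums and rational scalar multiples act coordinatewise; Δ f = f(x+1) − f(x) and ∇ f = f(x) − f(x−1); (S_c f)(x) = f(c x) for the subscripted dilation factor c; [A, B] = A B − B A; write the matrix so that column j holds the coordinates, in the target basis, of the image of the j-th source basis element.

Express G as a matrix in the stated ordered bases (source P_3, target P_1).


the matrix is [[0, 0, 1/2, 3/4]; [0, 0, 0, 3/4]] (rows listed top to bottom)

image of 1: 0
image of x: 0
image of x^2: 1/2
image of x^3: (3/4)x + 3/4
each image's coordinates form column j of the matrix


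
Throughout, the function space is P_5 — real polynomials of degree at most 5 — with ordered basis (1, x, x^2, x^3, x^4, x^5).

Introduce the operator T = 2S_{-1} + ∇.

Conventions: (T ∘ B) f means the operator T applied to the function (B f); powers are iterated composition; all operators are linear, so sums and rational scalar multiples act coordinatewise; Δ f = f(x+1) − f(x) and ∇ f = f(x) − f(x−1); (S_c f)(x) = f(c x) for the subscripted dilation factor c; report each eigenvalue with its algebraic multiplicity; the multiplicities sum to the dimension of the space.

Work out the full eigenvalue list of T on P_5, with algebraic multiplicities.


λ = -2 (multiplicity 3), λ = 2 (multiplicity 3)

image of 1: 2
image of x: -2x + 1
image of x^2: 2x^2 + 2x - 1
image of x^3: -2x^3 + 3x^2 - 3x + 1
image of x^4: 2x^4 + 4x^3 - 6x^2 + 4x - 1
image of x^5: -2x^5 + 5x^4 - 10x^3 + 10x^2 - 5x + 1
the matrix is upper triangular; its diagonal is (2, -2, 2, -2, 2, -2)
for a triangular matrix the eigenvalues are the diagonal entries, with algebraic multiplicity their repetition count


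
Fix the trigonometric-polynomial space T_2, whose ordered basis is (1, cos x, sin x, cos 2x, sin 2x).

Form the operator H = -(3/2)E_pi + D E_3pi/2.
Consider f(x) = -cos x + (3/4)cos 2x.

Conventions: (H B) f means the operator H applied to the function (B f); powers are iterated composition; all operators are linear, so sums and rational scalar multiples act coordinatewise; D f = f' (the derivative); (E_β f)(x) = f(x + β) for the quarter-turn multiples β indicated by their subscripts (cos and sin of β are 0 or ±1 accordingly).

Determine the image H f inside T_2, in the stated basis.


the result is g(x) = -(5/2)cos x - (9/8)cos 2x + (3/2)sin 2x

E_pi f = cos x + (3/4)cos 2x
(-(3/2)E_pi) f = -(3/2)cos x - (9/8)cos 2x
E_3pi/2 f = -sin x - (3/4)cos 2x
D E_3pi/2 f = -cos x + (3/2)sin 2x
(-(3/2)E_pi + D E_3pi/2) f = -(5/2)cos x - (9/8)cos 2x + (3/2)sin 2x


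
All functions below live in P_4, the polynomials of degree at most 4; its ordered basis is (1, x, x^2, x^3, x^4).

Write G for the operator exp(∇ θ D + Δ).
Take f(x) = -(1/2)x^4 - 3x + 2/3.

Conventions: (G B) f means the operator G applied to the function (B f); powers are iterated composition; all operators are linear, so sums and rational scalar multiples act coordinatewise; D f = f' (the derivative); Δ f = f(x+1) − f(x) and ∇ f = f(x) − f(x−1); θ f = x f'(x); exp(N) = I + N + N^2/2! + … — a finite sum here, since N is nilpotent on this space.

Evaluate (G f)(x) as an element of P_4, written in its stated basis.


order-1 term: -2x^3 - 21x^2 + 16x - 19/2
order-2 term: -3x^2 - 36x - 37/2
order-3 term: -2x - 15
order-4 term: -1/2
the series for exp(∇ θ D + Δ) f terminates at order 4
exp(∇ θ D + Δ) f = -(1/2)x^4 - 2x^3 - 24x^2 - 25x - 257/6

g(x) = -(1/2)x^4 - 2x^3 - 24x^2 - 25x - 257/6


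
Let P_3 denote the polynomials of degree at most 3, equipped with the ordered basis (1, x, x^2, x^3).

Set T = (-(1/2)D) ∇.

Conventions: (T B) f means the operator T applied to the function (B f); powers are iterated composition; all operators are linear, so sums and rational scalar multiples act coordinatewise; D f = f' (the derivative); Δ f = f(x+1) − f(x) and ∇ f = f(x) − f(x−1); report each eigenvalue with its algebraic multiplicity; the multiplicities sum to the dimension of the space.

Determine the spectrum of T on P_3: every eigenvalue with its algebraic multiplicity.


image of 1: 0
image of x: 0
image of x^2: -1
image of x^3: -3x + 3/2
the matrix is upper triangular; its diagonal is (0, 0, 0, 0)
for a triangular matrix the eigenvalues are the diagonal entries, with algebraic multiplicity their repetition count

λ = 0 (multiplicity 4)


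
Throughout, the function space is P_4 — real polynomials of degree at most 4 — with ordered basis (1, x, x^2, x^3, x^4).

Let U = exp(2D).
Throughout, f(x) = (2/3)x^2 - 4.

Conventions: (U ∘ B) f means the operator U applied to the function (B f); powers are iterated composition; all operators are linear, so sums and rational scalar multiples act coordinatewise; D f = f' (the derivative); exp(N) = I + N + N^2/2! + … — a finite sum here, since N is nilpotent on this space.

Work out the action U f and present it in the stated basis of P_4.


the image equals g(x) = (2/3)x^2 + (8/3)x - 4/3

order-1 term: (8/3)x
order-2 term: 8/3
the series for exp(2D) f terminates at order 2
exp(2D) f = (2/3)x^2 + (8/3)x - 4/3


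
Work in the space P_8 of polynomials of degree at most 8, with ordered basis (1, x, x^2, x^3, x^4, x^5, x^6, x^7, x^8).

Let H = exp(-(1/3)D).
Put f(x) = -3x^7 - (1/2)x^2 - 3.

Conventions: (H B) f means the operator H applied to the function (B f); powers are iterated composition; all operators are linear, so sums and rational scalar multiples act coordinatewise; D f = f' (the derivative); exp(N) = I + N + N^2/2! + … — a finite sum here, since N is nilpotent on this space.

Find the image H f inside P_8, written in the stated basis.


the image equals g(x) = -3x^7 + 7x^6 - 7x^5 + (35/9)x^4 - (35/27)x^3 - (13/54)x^2 + (74/243)x - 4453/1458

order-1 term: 7x^6 + (1/3)x
order-2 term: -7x^5 - 1/18
order-3 term: (35/9)x^4
order-4 term: -(35/27)x^3
order-5 term: (7/27)x^2
order-6 term: -(7/243)x
order-7 term: 1/729
the series for exp(-(1/3)D) f terminates at order 7
exp(-(1/3)D) f = -3x^7 + 7x^6 - 7x^5 + (35/9)x^4 - (35/27)x^3 - (13/54)x^2 + (74/243)x - 4453/1458


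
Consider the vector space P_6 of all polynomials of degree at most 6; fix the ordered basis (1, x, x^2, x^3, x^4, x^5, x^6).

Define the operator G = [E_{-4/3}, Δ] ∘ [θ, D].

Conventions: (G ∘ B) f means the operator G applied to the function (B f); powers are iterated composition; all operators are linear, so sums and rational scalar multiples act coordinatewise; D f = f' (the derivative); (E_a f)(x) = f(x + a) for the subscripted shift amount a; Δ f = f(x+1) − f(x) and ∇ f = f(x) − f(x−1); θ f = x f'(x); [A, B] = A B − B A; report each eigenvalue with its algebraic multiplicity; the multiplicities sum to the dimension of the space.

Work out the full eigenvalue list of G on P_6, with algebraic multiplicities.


image of 1: 0
image of x: 0
image of x^2: 0
image of x^3: 0
image of x^4: 0
image of x^5: 0
image of x^6: 0
the matrix is upper triangular; its diagonal is (0, 0, 0, 0, 0, 0, 0)
for a triangular matrix the eigenvalues are the diagonal entries, with algebraic multiplicity their repetition count

λ = 0 (multiplicity 7)


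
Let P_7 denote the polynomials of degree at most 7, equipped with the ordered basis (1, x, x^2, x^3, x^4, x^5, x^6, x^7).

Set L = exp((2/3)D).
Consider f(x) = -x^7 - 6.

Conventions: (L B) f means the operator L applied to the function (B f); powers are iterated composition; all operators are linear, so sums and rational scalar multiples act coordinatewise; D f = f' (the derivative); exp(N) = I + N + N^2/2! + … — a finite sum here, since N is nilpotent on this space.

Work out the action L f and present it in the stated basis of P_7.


the image equals g(x) = -x^7 - (14/3)x^6 - (28/3)x^5 - (280/27)x^4 - (560/81)x^3 - (224/81)x^2 - (448/729)x - 13250/2187

order-1 term: -(14/3)x^6
order-2 term: -(28/3)x^5
order-3 term: -(280/27)x^4
order-4 term: -(560/81)x^3
order-5 term: -(224/81)x^2
order-6 term: -(448/729)x
order-7 term: -128/2187
the series for exp((2/3)D) f terminates at order 7
exp((2/3)D) f = -x^7 - (14/3)x^6 - (28/3)x^5 - (280/27)x^4 - (560/81)x^3 - (224/81)x^2 - (448/729)x - 13250/2187


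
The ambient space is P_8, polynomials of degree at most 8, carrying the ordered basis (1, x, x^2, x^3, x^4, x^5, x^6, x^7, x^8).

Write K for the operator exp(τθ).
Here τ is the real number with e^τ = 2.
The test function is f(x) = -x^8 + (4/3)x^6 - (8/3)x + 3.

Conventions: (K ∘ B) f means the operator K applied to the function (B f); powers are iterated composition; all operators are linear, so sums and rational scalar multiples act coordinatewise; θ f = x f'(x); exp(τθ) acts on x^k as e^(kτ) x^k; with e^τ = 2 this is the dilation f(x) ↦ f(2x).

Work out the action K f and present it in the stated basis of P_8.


exp(τθ) x^k = e^(kτ) x^k; with e^τ = 2 this sends x^k to 2^k x^k
x ↦ 2 x
x^6 ↦ 64 x^6
x^8 ↦ 256 x^8
applying this coordinatewise to f: exp(τθ) f = -256x^8 + (256/3)x^6 - (16/3)x + 3

the result is g(x) = -256x^8 + (256/3)x^6 - (16/3)x + 3
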